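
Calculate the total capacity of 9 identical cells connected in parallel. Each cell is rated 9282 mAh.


Convert: C_cell = 9282 mAh = 9.282 Ah
C_total = 9 * 9.282 = 83.538 Ah

83.538 Ah


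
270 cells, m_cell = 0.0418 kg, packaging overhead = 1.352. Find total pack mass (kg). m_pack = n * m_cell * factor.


m_pack = n * m_cell * overhead = 270 * 0.0418 * 1.352 = 15.26 kg

15.26 kg


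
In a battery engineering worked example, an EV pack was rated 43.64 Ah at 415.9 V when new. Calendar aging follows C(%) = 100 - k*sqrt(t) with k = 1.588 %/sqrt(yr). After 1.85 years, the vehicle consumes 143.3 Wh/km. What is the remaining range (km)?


Step 1: capacity retention = 100 - 1.588 * sqrt(1.85) = 100 - 1.588 * 1.3601 = 97.84%
Step 2: C_now = 43.64 * 97.84/100 = 42.697 Ah
Step 3: E_pack = V * C_now = 415.9 * 42.697 = 17758 Wh
Step 4: range = E_pack / consumption = 17758 / 143.3 = 123.9 km

123.9 km


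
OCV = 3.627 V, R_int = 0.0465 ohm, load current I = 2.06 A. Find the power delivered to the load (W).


Step 1: V_terminal = OCV - I*R = 3.627 - 2.06 * 0.0465 = 3.5312 V
Step 2: P_out = V_terminal * I = 3.5312 * 2.06 = 7.274 W

7.274 W


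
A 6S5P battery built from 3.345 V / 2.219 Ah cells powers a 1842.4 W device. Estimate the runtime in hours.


Step 1: E_pack = Ns * V_cell * Np * C_cell = 6 * 3.345 * 5 * 2.219 = 222.68 Wh
Step 2: t = E_pack / P = 222.68 / 1842.4 = 0.1209 hr

0.1209 hr


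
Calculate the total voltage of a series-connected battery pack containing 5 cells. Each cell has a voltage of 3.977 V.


With 5 cells in series at 3.977 V each, V_pack = 19.885 V

19.885 V


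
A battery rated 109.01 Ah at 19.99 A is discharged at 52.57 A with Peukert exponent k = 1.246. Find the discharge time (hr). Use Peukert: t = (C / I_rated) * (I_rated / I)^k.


Step 1: t_rated = C / I_rated = 109.01 / 19.99 = 5.4532 hr
Step 2: ratio = 19.99 / 52.57 = 0.38025
Step 3: ratio^k = 0.38025^1.246 = 0.29975
Step 4: t = t_rated * ratio^k = 5.4532 * 0.29975 = 1.635 hr

1.635 hr


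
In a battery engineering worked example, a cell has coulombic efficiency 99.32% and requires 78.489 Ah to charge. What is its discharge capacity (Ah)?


Q_dis = eta/100 * Q_chg = 99.32/100 * 78.489 = 77.96 Ah

77.96 Ah


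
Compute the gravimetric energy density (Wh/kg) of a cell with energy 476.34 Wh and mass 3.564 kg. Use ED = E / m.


ED = E / m = 476.34 / 3.564 = 133.7 Wh/kg

133.7 Wh/kg


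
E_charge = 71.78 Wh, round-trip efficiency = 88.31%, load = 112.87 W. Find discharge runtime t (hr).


Step 1: E_discharge = eta/100 * E_charge = 88.31/100 * 71.78 = 63.389 Wh
Step 2: t = E_discharge / P = 63.389 / 112.87 = 0.5616 hr

0.5616 hr


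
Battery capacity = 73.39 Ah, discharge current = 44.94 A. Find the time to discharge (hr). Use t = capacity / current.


t = capacity / current = 73.39 / 44.94 = 1.633 hr

1.633 hr


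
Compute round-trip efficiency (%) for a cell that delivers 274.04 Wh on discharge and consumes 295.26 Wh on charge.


Round-trip efficiency = 274.04/295.26 * 100% = 92.81%

92.81%


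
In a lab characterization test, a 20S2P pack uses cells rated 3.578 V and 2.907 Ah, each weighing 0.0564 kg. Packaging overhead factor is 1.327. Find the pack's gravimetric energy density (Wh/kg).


Step 1: V_pack = 20 * 3.578 = 71.56 V
Step 2: C_pack = 2 * 2.907 = 5.814 Ah
Step 3: E_pack = V_pack * C_pack = 71.56 * 5.814 = 416.05 Wh
Step 4: m_pack = 20 * 2 * 0.0564 * 1.327 = 2.9937 kg
Step 5: ED = E_pack / m_pack = 416.05 / 2.9937 = 139.0 Wh/kg

139.0 Wh/kg


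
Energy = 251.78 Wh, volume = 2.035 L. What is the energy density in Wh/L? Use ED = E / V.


Volumetric ED = 251.78 Wh / 2.035 L = 123.7 Wh/L

123.7 Wh/L


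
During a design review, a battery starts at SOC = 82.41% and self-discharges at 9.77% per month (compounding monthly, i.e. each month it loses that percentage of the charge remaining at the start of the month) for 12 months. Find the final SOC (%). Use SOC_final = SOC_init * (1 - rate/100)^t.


Monthly retention factor = 1 - 9.77/100 = 0.9023
Over 12 months: factor^12 = 0.29121
SOC_final = 82.41 * 0.29121 = 24.00%

24.00%


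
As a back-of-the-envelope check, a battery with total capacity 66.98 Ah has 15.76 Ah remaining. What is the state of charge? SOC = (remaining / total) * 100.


SOC% = 15.76 / 66.98 * 100 = 23.53%

23.53%


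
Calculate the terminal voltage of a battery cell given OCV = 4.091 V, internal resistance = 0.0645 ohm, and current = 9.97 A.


V = OCV - I*R = 4.091 - 9.97 * 0.0645 = 3.448 V

3.448 V


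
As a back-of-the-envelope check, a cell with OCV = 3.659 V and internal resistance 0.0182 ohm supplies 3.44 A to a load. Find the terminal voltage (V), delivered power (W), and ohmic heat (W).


Step 1: V_terminal = OCV - I*R = 3.659 - 3.44 * 0.0182 = 3.5964 V
Step 2: P_out = V_terminal * I = 3.5964 * 3.44 = 12.37 W
Step 3: Q = I^2 * R = 3.44^2 * 0.0182 = 0.2154 W

V=3.5964 V, P=12.37 W, Q=0.2154 W


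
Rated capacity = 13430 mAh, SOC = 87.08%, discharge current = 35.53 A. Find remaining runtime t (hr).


Convert: C_total = 13430 mAh = 13.43 Ah
Step 1: remaining = SOC/100 * C_total = 87.08/100 * 13.43 = 11.695 Ah
Step 2: t = remaining / I = 11.695 / 35.53 = 0.3292 hr

0.3292 hr


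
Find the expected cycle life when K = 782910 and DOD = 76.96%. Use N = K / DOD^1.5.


DOD^1.5 = 675.15
N = K / DOD^1.5 = 782910 / 675.15 = 1160

1160 cycles


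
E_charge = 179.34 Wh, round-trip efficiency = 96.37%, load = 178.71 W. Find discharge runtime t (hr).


Step 1: E_discharge = eta/100 * E_charge = 96.37/100 * 179.34 = 172.83 Wh
Step 2: t = E_discharge / P = 172.83 / 178.71 = 0.9671 hr

0.9671 hr


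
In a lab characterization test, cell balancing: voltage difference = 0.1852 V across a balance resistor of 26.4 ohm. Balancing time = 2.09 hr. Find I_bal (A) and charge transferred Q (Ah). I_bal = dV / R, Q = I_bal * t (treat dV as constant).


First, Ohm's law: I_bal = 0.1852 V / 26.4 ohm = 0.0070152 A
Then Q = I * t = 0.0070152 A * 2.09 hr = 0.01466 Ah

I=0.0070152 A, Q=0.01466 Ah


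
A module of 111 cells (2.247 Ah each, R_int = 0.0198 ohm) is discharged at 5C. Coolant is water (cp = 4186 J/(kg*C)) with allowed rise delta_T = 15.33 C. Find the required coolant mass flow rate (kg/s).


Step 1: I = 5 * 2.247 = 11.235 A
Step 2: Q_cell = I^2 * R = 11.235^2 * 0.0198 = 2.4993 W
Step 3: Q_total = 111 * 2.4993 = 277.42 W
Step 4: m_dot = Q_total / (cp * dT) = 277.42 / (4186 * 15.33) = 0.004323 kg/s

0.004323 kg/s


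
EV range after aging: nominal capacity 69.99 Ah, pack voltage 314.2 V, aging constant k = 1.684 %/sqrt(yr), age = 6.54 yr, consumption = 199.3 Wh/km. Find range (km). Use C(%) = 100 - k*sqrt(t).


Step 1: capacity retention = 100 - 1.684 * sqrt(6.54) = 100 - 1.684 * 2.5573 = 95.694%
Step 2: C_now = 69.99 * 95.694/100 = 66.976 Ah
Step 3: E_pack = V * C_now = 314.2 * 66.976 = 21044 Wh
Step 4: range = E_pack / consumption = 21044 / 199.3 = 105.6 km

105.6 km


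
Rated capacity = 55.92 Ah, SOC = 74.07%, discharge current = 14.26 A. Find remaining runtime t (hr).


Step 1: remaining = SOC/100 * C_total = 74.07/100 * 55.92 = 41.42 Ah
Step 2: t = remaining / I = 41.42 / 14.26 = 2.905 hr

2.905 hr


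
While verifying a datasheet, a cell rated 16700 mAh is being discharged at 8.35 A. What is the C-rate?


Convert: capacity = 16700 mAh = 16.7 Ah
C_rate = I / capacity = 8.35 / 16.7 = 0.5C

0.5C


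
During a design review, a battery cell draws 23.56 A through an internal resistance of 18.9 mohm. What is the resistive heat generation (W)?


Convert: R = 18.9 mohm = 0.0189 ohm
Q = I^2 * R = 23.56^2 * 0.0189 = 10.49 W

10.49 W


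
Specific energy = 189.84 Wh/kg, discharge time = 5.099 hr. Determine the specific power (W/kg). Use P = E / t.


P_specific = E / t = 189.84 / 5.099 = 37.23 W/kg

37.23 W/kg


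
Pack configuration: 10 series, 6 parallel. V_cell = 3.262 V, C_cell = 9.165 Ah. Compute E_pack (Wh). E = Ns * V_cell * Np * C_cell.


E = Ns * Vcell * Np * Ccell = 10 * 3.262 * 6 * 9.165 = 1794 Wh

1794 Wh


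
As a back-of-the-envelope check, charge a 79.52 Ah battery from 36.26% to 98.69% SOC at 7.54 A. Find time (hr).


Step 1: dSOC = 98.69% - 36.26% = 62.43%
Step 2: delta_Ah = 79.52 * 62.43 / 100 = 49.644 Ah
Step 3: t = 49.644 / 7.54 = 6.584 hr

6.584 hr


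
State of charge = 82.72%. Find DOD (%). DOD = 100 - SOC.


Complement of SOC: DOD = 100% - 82.72% = 17.28%

17.28%


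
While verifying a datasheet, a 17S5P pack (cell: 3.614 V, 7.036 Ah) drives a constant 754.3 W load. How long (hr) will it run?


Step 1: E_pack = Ns * V_cell * Np * C_cell = 17 * 3.614 * 5 * 7.036 = 2161.4 Wh
Step 2: t = E_pack / P = 2161.4 / 754.3 = 2.865 hr

2.865 hr


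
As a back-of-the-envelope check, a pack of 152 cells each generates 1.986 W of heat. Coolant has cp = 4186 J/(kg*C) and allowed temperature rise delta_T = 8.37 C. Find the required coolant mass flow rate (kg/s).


Step 1: Total heat Q = 152 * 1.986 W = 301.87 W
Step 2: denom = cp * dT = 4186 * 8.37 = 35037
Step 3: m_dot = 301.87 / 35037 = 0.008616 kg/s

0.008616 kg/s


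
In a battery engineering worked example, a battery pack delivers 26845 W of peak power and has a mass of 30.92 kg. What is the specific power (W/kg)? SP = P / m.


SP = P / m = 26845 / 30.92 = 868.2 W/kg

868.2 W/kg


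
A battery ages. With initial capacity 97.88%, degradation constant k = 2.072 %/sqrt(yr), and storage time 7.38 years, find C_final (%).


Step 1: sqrt(7.38 yr) = 2.7166
Step 2: drop = 2.072 * 2.7166 = 5.6288
Step 3: C_final = 97.88 - 5.6288 = 92.25%

92.25%


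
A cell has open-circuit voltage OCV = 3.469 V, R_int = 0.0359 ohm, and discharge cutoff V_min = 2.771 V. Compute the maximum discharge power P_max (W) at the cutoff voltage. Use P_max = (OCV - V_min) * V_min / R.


dV = OCV - V_min = 0.698 V (so I_max = dV / R)
P_max = dV * V_min / R = 0.698 * 2.771 / 0.0359 = 53.88 W

53.88 W


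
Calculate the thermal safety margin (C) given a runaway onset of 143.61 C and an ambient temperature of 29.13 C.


Safety margin = 143.61 C - 29.13 C = 114.48 C

114.48 C


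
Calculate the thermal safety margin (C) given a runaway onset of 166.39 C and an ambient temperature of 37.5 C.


margin = T_onset - T_ambient = 166.39 - 37.5 = 128.89 C

128.89 C


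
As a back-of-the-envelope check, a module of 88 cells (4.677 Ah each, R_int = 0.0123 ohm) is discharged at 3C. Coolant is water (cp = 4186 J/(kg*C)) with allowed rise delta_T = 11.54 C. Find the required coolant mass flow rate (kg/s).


Step 1: I = 3 * 4.677 = 14.031 A
Step 2: Q_cell = I^2 * R = 14.031^2 * 0.0123 = 2.4215 W
Step 3: Q_total = 88 * 2.4215 = 213.09 W
Step 4: m_dot = Q_total / (cp * dT) = 213.09 / (4186 * 11.54) = 0.004411 kg/s

0.004411 kg/s


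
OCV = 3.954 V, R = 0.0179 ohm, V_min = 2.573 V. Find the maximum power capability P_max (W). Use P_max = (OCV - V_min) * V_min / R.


dV = OCV - V_min = 1.381 V (so I_max = dV / R)
P_max = dV * V_min / R = 1.381 * 2.573 / 0.0179 = 198.5 W

198.5 W


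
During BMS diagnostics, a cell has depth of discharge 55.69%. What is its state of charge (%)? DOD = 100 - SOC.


SOC = 100 - DOD = 100 - 55.69 = 44.31%

44.31%


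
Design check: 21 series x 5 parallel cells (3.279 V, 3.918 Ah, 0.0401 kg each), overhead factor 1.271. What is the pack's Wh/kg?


Step 1: V_pack = 21 * 3.279 = 68.859 V
Step 2: C_pack = 5 * 3.918 = 19.59 Ah
Step 3: E_pack = V_pack * C_pack = 68.859 * 19.59 = 1348.9 Wh
Step 4: m_pack = 21 * 5 * 0.0401 * 1.271 = 5.3515 kg
Step 5: ED = E_pack / m_pack = 1348.9 / 5.3515 = 252.1 Wh/kg

252.1 Wh/kg


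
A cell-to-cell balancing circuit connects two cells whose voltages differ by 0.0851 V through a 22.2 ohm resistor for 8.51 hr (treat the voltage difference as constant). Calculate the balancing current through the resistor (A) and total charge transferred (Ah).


I_bal = dV / R = 0.0851 / 22.2 = 0.0038333 A
Q = I_bal * t = 0.0038333 * 8.51 = 0.03262 Ah

I=0.0038333 A, Q=0.03262 Ah


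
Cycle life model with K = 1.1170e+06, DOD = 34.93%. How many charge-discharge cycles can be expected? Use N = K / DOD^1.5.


DOD^1.5 = 206.44
N = K / DOD^1.5 = 1.1170e+06 / 206.44 = 5411

5411 cycles


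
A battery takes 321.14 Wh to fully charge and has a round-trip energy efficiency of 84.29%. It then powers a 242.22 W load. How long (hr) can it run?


Step 1: E_discharge = eta/100 * E_charge = 84.29/100 * 321.14 = 270.69 Wh
Step 2: t = E_discharge / P = 270.69 / 242.22 = 1.118 hr

1.118 hr


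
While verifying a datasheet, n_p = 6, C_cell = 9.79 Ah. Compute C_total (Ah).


C_total = 6 * 9.79 = 58.74 Ah

58.74 Ah


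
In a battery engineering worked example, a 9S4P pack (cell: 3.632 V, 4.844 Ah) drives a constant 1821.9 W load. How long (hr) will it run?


Step 1: E_pack = Ns * V_cell * Np * C_cell = 9 * 3.632 * 4 * 4.844 = 633.36 Wh
Step 2: t = E_pack / P = 633.36 / 1821.9 = 0.3476 hr

0.3476 hr


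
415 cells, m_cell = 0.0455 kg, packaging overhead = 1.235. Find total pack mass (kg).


Cell mass sum = 415 * 0.0455 = 18.883 kg
With overhead 1.235: m_pack = 18.883 * 1.235 = 23.32 kg

23.32 kg


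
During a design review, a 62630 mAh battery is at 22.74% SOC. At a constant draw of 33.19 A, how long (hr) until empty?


Convert: C_total = 62630 mAh = 62.63 Ah
Step 1: remaining = SOC/100 * C_total = 22.74/100 * 62.63 = 14.242 Ah
Step 2: t = remaining / I = 14.242 / 33.19 = 0.4291 hr

0.4291 hr


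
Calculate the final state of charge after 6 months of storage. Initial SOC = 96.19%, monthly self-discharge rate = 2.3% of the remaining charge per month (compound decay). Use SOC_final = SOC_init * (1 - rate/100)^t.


decay = (1 - 2.3/100)^6 = 0.8697
SOC_final = 96.19 * 0.8697 = 83.66%

83.66%


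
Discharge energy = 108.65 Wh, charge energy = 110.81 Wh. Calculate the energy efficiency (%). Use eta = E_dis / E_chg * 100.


eta_e = E_dis / E_chg * 100 = 108.65 / 110.81 * 100 = 98.05%

98.05%


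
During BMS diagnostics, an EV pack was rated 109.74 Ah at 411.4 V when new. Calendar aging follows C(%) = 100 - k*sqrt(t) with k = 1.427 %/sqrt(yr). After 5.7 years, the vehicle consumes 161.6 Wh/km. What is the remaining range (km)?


Step 1: capacity retention = 100 - 1.427 * sqrt(5.7) = 100 - 1.427 * 2.3875 = 96.593%
Step 2: C_now = 109.74 * 96.593/100 = 106 Ah
Step 3: E_pack = V * C_now = 411.4 * 106 = 43608 Wh
Step 4: range = E_pack / consumption = 43608 / 161.6 = 269.9 km

269.9 km


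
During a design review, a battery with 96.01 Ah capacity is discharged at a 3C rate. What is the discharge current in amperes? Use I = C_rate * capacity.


At 3C: I = 3 * 96.01 Ah = 288.03 A

288.03 A


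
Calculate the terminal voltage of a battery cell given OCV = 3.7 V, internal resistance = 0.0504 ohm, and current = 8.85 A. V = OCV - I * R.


IR drop = 8.85 * 0.0504 = 0.44604 V
V = 3.7 - 0.44604 = 3.254 V

3.254 V


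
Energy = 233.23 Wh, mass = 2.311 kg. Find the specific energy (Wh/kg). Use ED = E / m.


ED = E / m = 233.23 / 2.311 = 100.9 Wh/kg

100.9 Wh/kg


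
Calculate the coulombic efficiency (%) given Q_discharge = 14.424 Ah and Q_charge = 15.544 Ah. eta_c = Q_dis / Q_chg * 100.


Coulombic efficiency = 14.424/15.544 * 100% = 92.79%

92.79%


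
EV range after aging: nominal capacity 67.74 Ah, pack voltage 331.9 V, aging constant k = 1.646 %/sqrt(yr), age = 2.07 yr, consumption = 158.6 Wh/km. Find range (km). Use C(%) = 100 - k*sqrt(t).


Step 1: capacity retention = 100 - 1.646 * sqrt(2.07) = 100 - 1.646 * 1.4387 = 97.632%
Step 2: C_now = 67.74 * 97.632/100 = 66.136 Ah
Step 3: E_pack = V * C_now = 331.9 * 66.136 = 21951 Wh
Step 4: range = E_pack / consumption = 21951 / 158.6 = 138.4 km

138.4 km


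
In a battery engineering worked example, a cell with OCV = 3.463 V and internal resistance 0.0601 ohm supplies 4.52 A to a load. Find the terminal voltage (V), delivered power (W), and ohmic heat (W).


Step 1: V_terminal = OCV - I*R = 3.463 - 4.52 * 0.0601 = 3.1913 V
Step 2: P_out = V_terminal * I = 3.1913 * 4.52 = 14.42 W
Step 3: Q = I^2 * R = 4.52^2 * 0.0601 = 1.228 W

V=3.1913 V, P=14.42 W, Q=1.228 W


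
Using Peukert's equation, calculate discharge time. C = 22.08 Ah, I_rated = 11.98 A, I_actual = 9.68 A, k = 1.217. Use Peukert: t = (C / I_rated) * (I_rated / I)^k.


Step 1: t_rated = C / I_rated = 22.08 / 11.98 = 1.8431 hr
Step 2: ratio = 11.98 / 9.68 = 1.2376
Step 3: ratio^k = 1.2376^1.217 = 1.2962
Step 4: t = t_rated * ratio^k = 1.8431 * 1.2962 = 2.389 hr

2.389 hr


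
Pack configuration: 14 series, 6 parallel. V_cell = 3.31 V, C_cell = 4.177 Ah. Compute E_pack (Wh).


V_pack = 14 * 3.31 = 46.34 V
C_pack = 6 * 4.177 = 25.062 Ah
E = V_pack * C_pack = 46.34 * 25.062 = 1161 Wh

1161 Wh


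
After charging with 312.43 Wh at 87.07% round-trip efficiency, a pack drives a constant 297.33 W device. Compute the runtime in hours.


Step 1: E_discharge = eta/100 * E_charge = 87.07/100 * 312.43 = 272.03 Wh
Step 2: t = E_discharge / P = 272.03 / 297.33 = 0.9149 hr

0.9149 hr


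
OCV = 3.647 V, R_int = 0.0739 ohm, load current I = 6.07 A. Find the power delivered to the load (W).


Step 1: V_terminal = OCV - I*R = 3.647 - 6.07 * 0.0739 = 3.1984 V
Step 2: P_out = V_terminal * I = 3.1984 * 6.07 = 19.41 W

19.41 W


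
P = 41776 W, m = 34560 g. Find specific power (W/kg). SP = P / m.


Convert: m = 34560 g = 34.56 kg
Specific power = 41776 W / 34.56 kg = 1209 W/kg

1209 W/kg


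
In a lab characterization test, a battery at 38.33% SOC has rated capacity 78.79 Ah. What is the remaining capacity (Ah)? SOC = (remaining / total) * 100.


remaining = SOC / 100 * total = 38.33 / 100 * 78.79 = 30.20 Ah

30.20 Ah


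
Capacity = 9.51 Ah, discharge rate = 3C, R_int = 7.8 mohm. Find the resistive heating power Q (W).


Convert: R = 7.8 mohm = 0.0078 ohm
Step 1: I = C_rate * capacity = 3 * 9.51 = 28.53 A
Step 2: Q = I^2 * R = 28.53^2 * 0.0078 = 813.96 * 0.0078 = 6.349 W

6.349 W


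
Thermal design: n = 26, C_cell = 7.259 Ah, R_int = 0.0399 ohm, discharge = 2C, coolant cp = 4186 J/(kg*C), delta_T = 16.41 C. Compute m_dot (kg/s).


Step 1: I = 2 * 7.259 = 14.518 A
Step 2: Q_cell = I^2 * R = 14.518^2 * 0.0399 = 8.4098 W
Step 3: Q_total = 26 * 8.4098 = 218.65 W
Step 4: m_dot = Q_total / (cp * dT) = 218.65 / (4186 * 16.41) = 0.003183 kg/s

0.003183 kg/s


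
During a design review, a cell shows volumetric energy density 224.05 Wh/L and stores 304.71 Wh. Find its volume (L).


V = E / ED = 304.71 / 224.05 = 1.360 L

1.360 L


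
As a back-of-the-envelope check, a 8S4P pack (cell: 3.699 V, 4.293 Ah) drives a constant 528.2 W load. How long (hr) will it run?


Step 1: E_pack = Ns * V_cell * Np * C_cell = 8 * 3.699 * 4 * 4.293 = 508.15 Wh
Step 2: t = E_pack / P = 508.15 / 528.2 = 0.9620 hr

0.9620 hr


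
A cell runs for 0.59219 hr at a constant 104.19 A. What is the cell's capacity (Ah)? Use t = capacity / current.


C = I * t = 104.19 * 0.59219 = 61.70 Ah

61.70 Ah


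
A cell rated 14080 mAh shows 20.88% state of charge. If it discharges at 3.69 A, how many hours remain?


Convert: C_total = 14080 mAh = 14.08 Ah
Step 1: remaining = SOC/100 * C_total = 20.88/100 * 14.08 = 2.9399 Ah
Step 2: t = remaining / I = 2.9399 / 3.69 = 0.7967 hr

0.7967 hr


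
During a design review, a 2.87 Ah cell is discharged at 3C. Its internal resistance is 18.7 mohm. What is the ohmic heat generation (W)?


Convert: R = 18.7 mohm = 0.0187 ohm
Step 1: I = C_rate * capacity = 3 * 2.87 = 8.61 A
Step 2: Q = I^2 * R = 8.61^2 * 0.0187 = 74.132 * 0.0187 = 1.386 W

1.386 W


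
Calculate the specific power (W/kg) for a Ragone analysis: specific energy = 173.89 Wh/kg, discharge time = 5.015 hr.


Specific power = 173.89 Wh/kg / 5.015 hr = 34.67 W/kg

34.67 W/kg


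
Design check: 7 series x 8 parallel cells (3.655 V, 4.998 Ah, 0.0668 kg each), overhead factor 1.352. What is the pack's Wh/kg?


Step 1: V_pack = 7 * 3.655 = 25.585 V
Step 2: C_pack = 8 * 4.998 = 39.984 Ah
Step 3: E_pack = V_pack * C_pack = 25.585 * 39.984 = 1023 Wh
Step 4: m_pack = 7 * 8 * 0.0668 * 1.352 = 5.0576 kg
Step 5: ED = E_pack / m_pack = 1023 / 5.0576 = 202.3 Wh/kg

202.3 Wh/kg


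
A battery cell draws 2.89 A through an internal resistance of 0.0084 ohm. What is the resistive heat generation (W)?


Q = I^2 * R = 2.89^2 * 0.0084 = 0.07016 W

0.07016 W


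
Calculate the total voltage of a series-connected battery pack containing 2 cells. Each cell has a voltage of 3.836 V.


Series voltages add: 2 * 3.836 V = 7.672 V

7.672 V


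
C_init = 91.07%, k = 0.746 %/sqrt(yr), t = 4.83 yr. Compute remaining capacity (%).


sqrt(t) = sqrt(4.83) = 2.1977
C_final = 91.07 - 0.746 * 2.1977 = 89.43%

89.43%


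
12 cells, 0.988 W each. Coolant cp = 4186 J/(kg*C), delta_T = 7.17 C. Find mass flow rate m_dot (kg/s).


Q_total = 12 * 0.988 = 11.856 W
m_dot = Q_total / (cp * dT) = 11.856 / (4186 * 7.17) = 3.950e-04 kg/s

3.950e-04 kg/s


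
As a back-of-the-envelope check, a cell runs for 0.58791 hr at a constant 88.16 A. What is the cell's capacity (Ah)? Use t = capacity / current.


C = I * t = 88.16 * 0.58791 = 51.83 Ah

51.83 Ah


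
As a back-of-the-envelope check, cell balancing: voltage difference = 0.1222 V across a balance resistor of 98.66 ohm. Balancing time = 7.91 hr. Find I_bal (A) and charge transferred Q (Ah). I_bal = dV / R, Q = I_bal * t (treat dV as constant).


First, Ohm's law: I_bal = 0.1222 V / 98.66 ohm = 0.0012386 A
Then Q = I * t = 0.0012386 A * 7.91 hr = 0.009797 Ah

I=0.0012386 A, Q=0.009797 Ah


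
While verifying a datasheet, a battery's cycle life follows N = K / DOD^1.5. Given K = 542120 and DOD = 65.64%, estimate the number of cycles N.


DOD^1.5 = 531.81
N = K / DOD^1.5 = 542120 / 531.81 = 1019

1019 cycles


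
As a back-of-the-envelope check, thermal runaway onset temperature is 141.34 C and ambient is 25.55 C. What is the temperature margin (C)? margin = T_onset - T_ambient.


margin = T_onset - T_ambient = 141.34 - 25.55 = 115.79 C

115.79 C


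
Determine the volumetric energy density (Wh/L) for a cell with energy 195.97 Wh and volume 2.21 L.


Volumetric ED = 195.97 Wh / 2.21 L = 88.67 Wh/L

88.67 Wh/L


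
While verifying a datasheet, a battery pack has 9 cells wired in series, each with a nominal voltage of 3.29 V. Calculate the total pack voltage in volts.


Series voltages add: 9 * 3.29 V = 29.61 V

29.61 V


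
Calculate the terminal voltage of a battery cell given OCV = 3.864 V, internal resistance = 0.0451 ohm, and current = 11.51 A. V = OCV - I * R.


V = OCV - I*R = 3.864 - 11.51 * 0.0451 = 3.345 V

3.345 V


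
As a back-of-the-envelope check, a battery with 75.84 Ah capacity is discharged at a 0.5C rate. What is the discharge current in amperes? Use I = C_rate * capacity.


I = C_rate * capacity = 0.5 * 75.84 = 37.92 A

37.92 A


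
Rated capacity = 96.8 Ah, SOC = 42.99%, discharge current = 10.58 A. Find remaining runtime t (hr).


Step 1: remaining = SOC/100 * C_total = 42.99/100 * 96.8 = 41.614 Ah
Step 2: t = remaining / I = 41.614 / 10.58 = 3.933 hr

3.933 hr


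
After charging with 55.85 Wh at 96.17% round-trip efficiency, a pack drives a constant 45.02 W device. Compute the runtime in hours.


Step 1: E_discharge = eta/100 * E_charge = 96.17/100 * 55.85 = 53.711 Wh
Step 2: t = E_discharge / P = 53.711 / 45.02 = 1.193 hr

1.193 hr


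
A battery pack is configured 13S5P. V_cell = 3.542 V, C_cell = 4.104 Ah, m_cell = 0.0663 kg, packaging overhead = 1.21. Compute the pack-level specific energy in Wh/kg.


Step 1: V_pack = 13 * 3.542 = 46.046 V
Step 2: C_pack = 5 * 4.104 = 20.52 Ah
Step 3: E_pack = V_pack * C_pack = 46.046 * 20.52 = 944.86 Wh
Step 4: m_pack = 13 * 5 * 0.0663 * 1.21 = 5.2145 kg
Step 5: ED = E_pack / m_pack = 944.86 / 5.2145 = 181.2 Wh/kg

181.2 Wh/kg


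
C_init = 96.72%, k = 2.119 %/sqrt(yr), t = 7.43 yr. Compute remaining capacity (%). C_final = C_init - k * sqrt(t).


sqrt(t) = sqrt(7.43) = 2.7258
C_final = 96.72 - 2.119 * 2.7258 = 90.94%

90.94%


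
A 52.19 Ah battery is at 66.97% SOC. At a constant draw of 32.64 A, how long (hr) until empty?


Step 1: remaining = SOC/100 * C_total = 66.97/100 * 52.19 = 34.952 Ah
Step 2: t = remaining / I = 34.952 / 32.64 = 1.071 hr

1.071 hr


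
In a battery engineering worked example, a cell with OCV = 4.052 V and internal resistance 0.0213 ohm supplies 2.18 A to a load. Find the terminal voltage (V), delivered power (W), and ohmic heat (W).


Step 1: V_terminal = OCV - I*R = 4.052 - 2.18 * 0.0213 = 4.0056 V
Step 2: P_out = V_terminal * I = 4.0056 * 2.18 = 8.732 W
Step 3: Q = I^2 * R = 2.18^2 * 0.0213 = 0.1012 W

V=4.0056 V, P=8.732 W, Q=0.1012 W


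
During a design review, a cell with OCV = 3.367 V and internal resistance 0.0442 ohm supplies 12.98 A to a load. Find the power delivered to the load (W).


Step 1: V_terminal = OCV - I*R = 3.367 - 12.98 * 0.0442 = 2.7933 V
Step 2: P_out = V_terminal * I = 2.7933 * 12.98 = 36.26 W

36.26 W


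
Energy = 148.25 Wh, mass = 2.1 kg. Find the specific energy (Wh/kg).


Specific energy = 148.25 Wh / 2.1 kg = 70.60 Wh/kg

70.60 Wh/kg


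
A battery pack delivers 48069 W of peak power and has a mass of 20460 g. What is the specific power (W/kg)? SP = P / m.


Convert: m = 20460 g = 20.46 kg
Specific power = 48069 W / 20.46 kg = 2349 W/kg

2349 W/kg


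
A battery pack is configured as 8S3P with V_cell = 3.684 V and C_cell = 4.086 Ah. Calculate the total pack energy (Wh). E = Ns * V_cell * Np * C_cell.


E = Ns * Vcell * Np * Ccell = 8 * 3.684 * 3 * 4.086 = 361.3 Wh

361.3 Wh


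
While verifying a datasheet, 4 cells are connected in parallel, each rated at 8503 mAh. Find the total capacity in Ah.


Convert: C_cell = 8503 mAh = 8.503 Ah
C_total = 4 * 8.503 = 34.012 Ah

34.012 Ah


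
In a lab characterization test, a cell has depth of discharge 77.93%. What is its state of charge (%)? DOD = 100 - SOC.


SOC = 100 - DOD = 100 - 77.93 = 22.07%

22.07%


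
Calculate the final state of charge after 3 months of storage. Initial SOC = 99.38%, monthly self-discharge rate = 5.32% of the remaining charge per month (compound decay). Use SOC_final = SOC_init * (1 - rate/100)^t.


Monthly retention factor = 1 - 5.32/100 = 0.9468
Over 3 months: factor^3 = 0.84874
SOC_final = 99.38 * 0.84874 = 84.35%

84.35%


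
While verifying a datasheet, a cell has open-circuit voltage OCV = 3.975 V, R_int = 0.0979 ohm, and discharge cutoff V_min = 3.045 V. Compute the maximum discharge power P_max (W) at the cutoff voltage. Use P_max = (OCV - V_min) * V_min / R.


P_max = (OCV - V_min) * V_min / R = (3.975 - 3.045) * 3.045 / 0.0979 = 0.93 * 3.045 / 0.0979 = 28.93 W

28.93 W


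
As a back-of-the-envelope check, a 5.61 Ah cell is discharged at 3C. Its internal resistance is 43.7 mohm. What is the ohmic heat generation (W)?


Convert: R = 43.7 mohm = 0.0437 ohm
Step 1: I = C_rate * capacity = 3 * 5.61 = 16.83 A
Step 2: Q = I^2 * R = 16.83^2 * 0.0437 = 283.25 * 0.0437 = 12.38 W

12.38 W


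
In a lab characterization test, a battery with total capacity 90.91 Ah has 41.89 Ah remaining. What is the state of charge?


SOC = (remaining / total) * 100 = (41.89 / 90.91) * 100 = 46.08%

46.08%


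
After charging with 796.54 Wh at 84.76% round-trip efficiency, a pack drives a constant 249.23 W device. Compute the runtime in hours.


Step 1: E_discharge = eta/100 * E_charge = 84.76/100 * 796.54 = 675.15 Wh
Step 2: t = E_discharge / P = 675.15 / 249.23 = 2.709 hr

2.709 hr


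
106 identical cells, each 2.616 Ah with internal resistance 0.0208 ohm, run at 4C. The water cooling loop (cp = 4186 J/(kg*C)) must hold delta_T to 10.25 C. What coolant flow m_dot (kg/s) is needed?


Step 1: I = 4 * 2.616 = 10.464 A
Step 2: Q_cell = I^2 * R = 10.464^2 * 0.0208 = 2.2775 W
Step 3: Q_total = 106 * 2.2775 = 241.42 W
Step 4: m_dot = Q_total / (cp * dT) = 241.42 / (4186 * 10.25) = 0.005627 kg/s

0.005627 kg/s


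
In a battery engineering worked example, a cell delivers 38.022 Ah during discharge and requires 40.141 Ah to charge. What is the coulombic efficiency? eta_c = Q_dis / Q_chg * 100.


Coulombic efficiency = 38.022/40.141 * 100% = 94.72%

94.72%


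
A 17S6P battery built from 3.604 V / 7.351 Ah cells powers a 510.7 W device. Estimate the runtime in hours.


Step 1: E_pack = Ns * V_cell * Np * C_cell = 17 * 3.604 * 6 * 7.351 = 2702.3 Wh
Step 2: t = E_pack / P = 2702.3 / 510.7 = 5.291 hr

5.291 hr


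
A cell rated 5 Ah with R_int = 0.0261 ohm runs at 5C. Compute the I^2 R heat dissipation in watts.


Step 1: I = C_rate * capacity = 5 * 5 = 25 A
Step 2: Q = I^2 * R = 25^2 * 0.0261 = 625 * 0.0261 = 16.31 W

16.31 W


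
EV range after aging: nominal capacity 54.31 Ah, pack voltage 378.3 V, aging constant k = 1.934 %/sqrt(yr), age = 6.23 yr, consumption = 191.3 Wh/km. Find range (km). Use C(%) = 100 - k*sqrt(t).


Step 1: capacity retention = 100 - 1.934 * sqrt(6.23) = 100 - 1.934 * 2.496 = 95.173%
Step 2: C_now = 54.31 * 95.173/100 = 51.688 Ah
Step 3: E_pack = V * C_now = 378.3 * 51.688 = 19554 Wh
Step 4: range = E_pack / consumption = 19554 / 191.3 = 102.2 km

102.2 km


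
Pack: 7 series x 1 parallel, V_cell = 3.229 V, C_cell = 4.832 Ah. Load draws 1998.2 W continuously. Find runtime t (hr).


Step 1: E_pack = Ns * V_cell * Np * C_cell = 7 * 3.229 * 1 * 4.832 = 109.22 Wh
Step 2: t = E_pack / P = 109.22 / 1998.2 = 0.05466 hr

0.05466 hr


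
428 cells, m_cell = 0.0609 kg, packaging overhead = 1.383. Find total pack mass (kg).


m_pack = n * m_cell * overhead = 428 * 0.0609 * 1.383 = 36.05 kg

36.05 kg


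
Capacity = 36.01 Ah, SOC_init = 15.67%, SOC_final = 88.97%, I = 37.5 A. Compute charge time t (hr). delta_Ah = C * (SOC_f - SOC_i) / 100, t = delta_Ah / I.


delta_Ah = 36.01 * (88.97 - 15.67) / 100 = 26.395 Ah
t = delta_Ah / I = 26.395 / 37.5 = 0.7039 hr

0.7039 hr


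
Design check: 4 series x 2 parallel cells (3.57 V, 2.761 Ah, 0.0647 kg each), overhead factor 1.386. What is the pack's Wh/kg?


Step 1: V_pack = 4 * 3.57 = 14.28 V
Step 2: C_pack = 2 * 2.761 = 5.522 Ah
Step 3: E_pack = V_pack * C_pack = 14.28 * 5.522 = 78.854 Wh
Step 4: m_pack = 4 * 2 * 0.0647 * 1.386 = 0.71739 kg
Step 5: ED = E_pack / m_pack = 78.854 / 0.71739 = 109.9 Wh/kg

109.9 Wh/kg


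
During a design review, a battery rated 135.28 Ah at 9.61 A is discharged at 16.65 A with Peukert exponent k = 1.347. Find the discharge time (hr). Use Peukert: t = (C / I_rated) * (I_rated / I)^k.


t_rated = C / I_rated = 135.28 / 9.61 = 14.077 hr
(I_rated/I)^k = (0.57718)^1.347 = 0.47696
t = t_rated * (I_rated/I)^k = 14.077 * 0.47696 = 6.714 hr

6.714 hr


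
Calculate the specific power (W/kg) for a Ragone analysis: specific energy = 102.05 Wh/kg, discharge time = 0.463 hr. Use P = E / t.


Specific power = 102.05 Wh/kg / 0.463 hr = 220.4 W/kg

220.4 W/kg


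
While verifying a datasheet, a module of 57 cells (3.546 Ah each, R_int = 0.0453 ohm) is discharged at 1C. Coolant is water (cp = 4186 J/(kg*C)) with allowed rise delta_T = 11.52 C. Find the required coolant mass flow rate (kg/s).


Step 1: I = 1 * 3.546 = 3.546 A
Step 2: Q_cell = I^2 * R = 3.546^2 * 0.0453 = 0.56961 W
Step 3: Q_total = 57 * 0.56961 = 32.468 W
Step 4: m_dot = Q_total / (cp * dT) = 32.468 / (4186 * 11.52) = 6.733e-04 kg/s

6.733e-04 kg/s


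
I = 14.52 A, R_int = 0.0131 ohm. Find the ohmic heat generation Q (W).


I^2 = 210.83
Q = 210.83 * 0.0131 = 2.762 W

2.762 W


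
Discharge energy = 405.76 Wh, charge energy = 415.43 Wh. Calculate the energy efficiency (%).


eta_e = E_dis / E_chg * 100 = 405.76 / 415.43 * 100 = 97.67%

97.67%


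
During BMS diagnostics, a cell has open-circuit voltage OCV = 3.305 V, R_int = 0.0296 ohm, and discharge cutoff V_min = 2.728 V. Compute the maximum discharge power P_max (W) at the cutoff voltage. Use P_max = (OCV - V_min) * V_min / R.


P_max = (OCV - V_min) * V_min / R = (3.305 - 2.728) * 2.728 / 0.0296 = 0.577 * 2.728 / 0.0296 = 53.18 W

53.18 W


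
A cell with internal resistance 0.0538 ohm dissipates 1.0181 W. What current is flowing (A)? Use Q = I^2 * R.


I = sqrt(Q / R) = sqrt(1.0181 / 0.0538) = sqrt(18.924) = 4.350 A

4.350 A


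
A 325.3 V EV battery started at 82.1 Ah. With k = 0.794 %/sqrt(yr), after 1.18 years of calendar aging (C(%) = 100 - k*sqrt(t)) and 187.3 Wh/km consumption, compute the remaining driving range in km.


Step 1: capacity retention = 100 - 0.794 * sqrt(1.18) = 100 - 0.794 * 1.0863 = 99.137%
Step 2: C_now = 82.1 * 99.137/100 = 81.391 Ah
Step 3: E_pack = V * C_now = 325.3 * 81.391 = 26476 Wh
Step 4: range = E_pack / consumption = 26476 / 187.3 = 141.4 km

141.4 km


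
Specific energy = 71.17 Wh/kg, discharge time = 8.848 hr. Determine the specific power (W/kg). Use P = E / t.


P_specific = E / t = 71.17 / 8.848 = 8.044 W/kg

8.044 W/kg


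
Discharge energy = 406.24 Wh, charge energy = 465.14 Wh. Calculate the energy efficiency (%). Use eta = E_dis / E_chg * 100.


eta_e = E_dis / E_chg * 100 = 406.24 / 465.14 * 100 = 87.34%

87.34%


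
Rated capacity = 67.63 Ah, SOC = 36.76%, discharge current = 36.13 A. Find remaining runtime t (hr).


Step 1: remaining = SOC/100 * C_total = 36.76/100 * 67.63 = 24.861 Ah
Step 2: t = remaining / I = 24.861 / 36.13 = 0.6881 hr

0.6881 hr


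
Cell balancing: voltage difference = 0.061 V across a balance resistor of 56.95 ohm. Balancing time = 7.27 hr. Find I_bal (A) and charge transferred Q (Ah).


First, Ohm's law: I_bal = 0.061 V / 56.95 ohm = 0.0010711 A
Then Q = I * t = 0.0010711 A * 7.27 hr = 0.007787 Ah

I=0.0010711 A, Q=0.007787 Ah


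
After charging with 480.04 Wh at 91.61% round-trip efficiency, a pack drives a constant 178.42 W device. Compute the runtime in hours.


Step 1: E_discharge = eta/100 * E_charge = 91.61/100 * 480.04 = 439.76 Wh
Step 2: t = E_discharge / P = 439.76 / 178.42 = 2.465 hr

2.465 hr


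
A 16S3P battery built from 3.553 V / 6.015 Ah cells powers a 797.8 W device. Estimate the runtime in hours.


Step 1: E_pack = Ns * V_cell * Np * C_cell = 16 * 3.553 * 3 * 6.015 = 1025.8 Wh
Step 2: t = E_pack / P = 1025.8 / 797.8 = 1.286 hr

1.286 hr


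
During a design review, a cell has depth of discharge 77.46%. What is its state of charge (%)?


SOC = 100 - DOD = 100 - 77.46 = 22.54%

22.54%


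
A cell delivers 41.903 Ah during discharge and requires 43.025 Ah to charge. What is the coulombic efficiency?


eta_c = Q_dis / Q_chg * 100 = 41.903 / 43.025 * 100 = 97.39%

97.39%


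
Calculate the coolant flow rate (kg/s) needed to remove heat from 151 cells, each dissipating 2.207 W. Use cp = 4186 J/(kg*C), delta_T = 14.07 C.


Step 1: Total heat Q = 151 * 2.207 W = 333.26 W
Step 2: denom = cp * dT = 4186 * 14.07 = 58897
Step 3: m_dot = 333.26 / 58897 = 0.005658 kg/s

0.005658 kg/s


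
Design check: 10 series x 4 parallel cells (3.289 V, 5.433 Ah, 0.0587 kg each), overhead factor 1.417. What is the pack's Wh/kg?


Step 1: V_pack = 10 * 3.289 = 32.89 V
Step 2: C_pack = 4 * 5.433 = 21.732 Ah
Step 3: E_pack = V_pack * C_pack = 32.89 * 21.732 = 714.77 Wh
Step 4: m_pack = 10 * 4 * 0.0587 * 1.417 = 3.3271 kg
Step 5: ED = E_pack / m_pack = 714.77 / 3.3271 = 214.8 Wh/kg

214.8 Wh/kg


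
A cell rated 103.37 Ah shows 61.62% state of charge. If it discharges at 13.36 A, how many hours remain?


Step 1: remaining = SOC/100 * C_total = 61.62/100 * 103.37 = 63.697 Ah
Step 2: t = remaining / I = 63.697 / 13.36 = 4.768 hr

4.768 hr


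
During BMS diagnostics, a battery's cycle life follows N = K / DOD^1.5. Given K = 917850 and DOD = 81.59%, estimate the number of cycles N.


DOD^1.5 = 736.98
N = K / DOD^1.5 = 917850 / 736.98 = 1245

1245 cycles


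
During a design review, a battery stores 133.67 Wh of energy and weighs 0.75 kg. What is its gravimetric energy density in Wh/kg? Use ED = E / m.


ED = E / m = 133.67 / 0.75 = 178.2 Wh/kg

178.2 Wh/kg


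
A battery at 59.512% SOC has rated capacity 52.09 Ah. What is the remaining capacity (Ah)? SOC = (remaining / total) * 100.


remaining = SOC / 100 * total = 59.512 / 100 * 52.09 = 31.00 Ah

31.00 Ah


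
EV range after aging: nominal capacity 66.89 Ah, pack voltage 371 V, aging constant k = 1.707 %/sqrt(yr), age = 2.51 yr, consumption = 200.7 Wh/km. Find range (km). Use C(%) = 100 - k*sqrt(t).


Step 1: capacity retention = 100 - 1.707 * sqrt(2.51) = 100 - 1.707 * 1.5843 = 97.296%
Step 2: C_now = 66.89 * 97.296/100 = 65.081 Ah
Step 3: E_pack = V * C_now = 371 * 65.081 = 24145 Wh
Step 4: range = E_pack / consumption = 24145 / 200.7 = 120.3 km

120.3 km


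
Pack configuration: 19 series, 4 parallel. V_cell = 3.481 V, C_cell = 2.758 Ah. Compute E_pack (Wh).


E = Ns * Vcell * Np * Ccell = 19 * 3.481 * 4 * 2.758 = 729.6 Wh

729.6 Wh


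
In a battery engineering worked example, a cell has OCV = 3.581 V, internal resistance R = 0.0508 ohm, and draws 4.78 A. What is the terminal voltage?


IR drop = 4.78 * 0.0508 = 0.24282 V
V = 3.581 - 0.24282 = 3.338 V

3.338 V


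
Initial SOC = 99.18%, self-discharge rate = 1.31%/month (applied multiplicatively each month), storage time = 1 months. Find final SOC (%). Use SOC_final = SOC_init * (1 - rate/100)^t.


decay = (1 - 1.31/100)^1 = 0.9869
SOC_final = 99.18 * 0.9869 = 97.88%

97.88%


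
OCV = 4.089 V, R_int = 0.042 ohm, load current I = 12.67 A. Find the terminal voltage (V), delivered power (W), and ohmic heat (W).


Step 1: V_terminal = OCV - I*R = 4.089 - 12.67 * 0.042 = 3.5569 V
Step 2: P_out = V_terminal * I = 3.5569 * 12.67 = 45.07 W
Step 3: Q = I^2 * R = 12.67^2 * 0.042 = 6.742 W

V=3.5569 V, P=45.07 W, Q=6.742 W


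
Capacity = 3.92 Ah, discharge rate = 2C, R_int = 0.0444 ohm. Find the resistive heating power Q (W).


Step 1: I = C_rate * capacity = 2 * 3.92 = 7.84 A
Step 2: Q = I^2 * R = 7.84^2 * 0.0444 = 61.466 * 0.0444 = 2.729 W

2.729 W


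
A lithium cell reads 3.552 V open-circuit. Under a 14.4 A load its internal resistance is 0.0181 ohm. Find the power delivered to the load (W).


Step 1: V_terminal = OCV - I*R = 3.552 - 14.4 * 0.0181 = 3.2914 V
Step 2: P_out = V_terminal * I = 3.2914 * 14.4 = 47.40 W

47.40 W


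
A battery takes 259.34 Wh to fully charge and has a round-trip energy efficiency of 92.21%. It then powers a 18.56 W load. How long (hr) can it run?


Step 1: E_discharge = eta/100 * E_charge = 92.21/100 * 259.34 = 239.14 Wh
Step 2: t = E_discharge / P = 239.14 / 18.56 = 12.88 hr

12.88 hr


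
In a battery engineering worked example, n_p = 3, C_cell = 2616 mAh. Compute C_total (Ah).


Convert: C_cell = 2616 mAh = 2.616 Ah
C_total = 3 * 2.616 = 7.848 Ah

7.848 Ah


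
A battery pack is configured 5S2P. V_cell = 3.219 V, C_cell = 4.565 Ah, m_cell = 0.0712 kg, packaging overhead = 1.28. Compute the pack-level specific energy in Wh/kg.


Step 1: V_pack = 5 * 3.219 = 16.095 V
Step 2: C_pack = 2 * 4.565 = 9.13 Ah
Step 3: E_pack = V_pack * C_pack = 16.095 * 9.13 = 146.95 Wh
Step 4: m_pack = 5 * 2 * 0.0712 * 1.28 = 0.91136 kg
Step 5: ED = E_pack / m_pack = 146.95 / 0.91136 = 161.2 Wh/kg

161.2 Wh/kg


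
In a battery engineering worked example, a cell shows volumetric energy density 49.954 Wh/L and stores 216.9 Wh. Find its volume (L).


V = E / ED = 216.9 / 49.954 = 4.342 L

4.342 L


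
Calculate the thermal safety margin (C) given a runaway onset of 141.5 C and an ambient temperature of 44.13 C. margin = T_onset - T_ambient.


margin = T_onset - T_ambient = 141.5 - 44.13 = 97.37 C

97.37 C


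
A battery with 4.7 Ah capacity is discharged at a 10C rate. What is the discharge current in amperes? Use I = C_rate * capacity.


At 10C: I = 10 * 4.7 Ah = 47 A

47 A


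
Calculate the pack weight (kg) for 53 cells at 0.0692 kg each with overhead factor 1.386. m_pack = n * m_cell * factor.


m_pack = n * m_cell * overhead = 53 * 0.0692 * 1.386 = 5.083 kg

5.083 kg
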